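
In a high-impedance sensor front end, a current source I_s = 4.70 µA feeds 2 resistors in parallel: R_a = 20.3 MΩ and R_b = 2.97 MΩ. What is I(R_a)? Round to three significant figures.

I ≈ 0.600 µA

For two parallel branches, I_k = I_s · (other R)/(sum of R).
I(R_a) = 4.70 × 2.97/(20.3 + 2.97) = 4.70 × 0.1276 = 0.5999 µA.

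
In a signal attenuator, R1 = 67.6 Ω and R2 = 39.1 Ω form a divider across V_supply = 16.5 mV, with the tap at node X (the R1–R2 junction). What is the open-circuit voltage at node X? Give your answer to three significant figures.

V_th ≈ 6.05 mV

Open-circuit (no load on X): V_th = V_supply · R2/(R1 + R2) = 16.5 × 39.1/(67.60 + 39.1) = 6.046 mV.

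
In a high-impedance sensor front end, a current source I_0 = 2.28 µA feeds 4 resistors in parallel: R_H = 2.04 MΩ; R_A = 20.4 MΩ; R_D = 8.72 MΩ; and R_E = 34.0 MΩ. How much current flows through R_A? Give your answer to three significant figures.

Conductances: ΣG = 1/2.04 + 1/20.4 + 1/8.72 + 1/34.0 = 0.6833 (1/MΩ).
Current divider: I(R_A) = I_0 · G_k/ΣG = 2.28 × (0.04902/0.6833) = 2.28 × 0.07174 = 0.1636 µA.

I ≈ 0.164 µA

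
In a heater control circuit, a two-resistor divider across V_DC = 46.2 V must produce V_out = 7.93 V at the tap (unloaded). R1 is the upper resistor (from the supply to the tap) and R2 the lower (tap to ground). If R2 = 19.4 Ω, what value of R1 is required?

V_out/V_DC = R2/(R1+R2) = 0.1716.
So R1 = R2 · (V_DC/V_out − 1) = 19.4 × (46.2/7.93 − 1) = 19.4 × 4.826 = 93.62 Ω.

R1 ≈ 93.6 Ω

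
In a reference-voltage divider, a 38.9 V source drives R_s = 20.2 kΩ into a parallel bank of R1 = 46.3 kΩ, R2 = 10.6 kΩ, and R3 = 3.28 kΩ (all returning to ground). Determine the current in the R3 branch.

Equivalent of the parallel group: R_p = 2.376 kΩ.
V_A by voltage divider: V_A = 38.9 × 2.376/(20.2 + 2.376) = 4.095 V.
I(R3) = V_A / R3 = 4.095/3.28 = 1.248 mA.

I ≈ 1.25 mA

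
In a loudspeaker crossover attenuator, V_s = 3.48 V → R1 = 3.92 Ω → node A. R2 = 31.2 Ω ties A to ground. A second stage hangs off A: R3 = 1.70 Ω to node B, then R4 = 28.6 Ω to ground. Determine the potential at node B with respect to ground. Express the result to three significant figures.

Looking into the second stage from A: R3 + R4 = 30.30 Ω appears in parallel with R2.
Effective lower resistance at A: R2 ‖ 30.30 = 15.37 Ω.
First divider: V_A = V_s · 15.37/(3.92 + 15.37) = 2.773 V.
V_B = V_A × 0.9439 = 2.617 V.

V_B ≈ 2.62 V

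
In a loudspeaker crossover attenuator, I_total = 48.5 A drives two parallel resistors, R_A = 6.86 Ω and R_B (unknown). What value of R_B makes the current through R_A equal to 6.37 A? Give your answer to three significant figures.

R_B ≈ 1.04 Ω

In a two-way split, I_A/I_total = R_B/(R_A + R_B).
With f = 0.1313, R_B = R_A · f/(1−f) = 6.86 × 0.1512 = 1.037 Ω.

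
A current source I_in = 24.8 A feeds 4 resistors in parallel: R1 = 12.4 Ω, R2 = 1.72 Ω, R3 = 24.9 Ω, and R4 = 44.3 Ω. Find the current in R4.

Conductances: ΣG = 1/12.4 + 1/1.72 + 1/24.9 + 1/44.3 = 0.7248 (1/Ω).
R4 takes the fraction G_k/ΣG = 0.02257/0.7248 = 0.03115, so I = 24.8 × 0.03115 = 0.7724 A.

I ≈ 0.772 A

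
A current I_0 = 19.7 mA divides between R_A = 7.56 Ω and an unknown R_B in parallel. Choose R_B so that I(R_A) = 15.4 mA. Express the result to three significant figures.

R_B ≈ 27.1 Ω

In a two-way split, I_A/I_0 = R_B/(R_A + R_B).
15.4/19.7 = R_B/(R_A + R_B) → R_B = R_A · (0.7817)/(1 − 0.7817) = 7.56 × 3.581 = 27.08 Ω.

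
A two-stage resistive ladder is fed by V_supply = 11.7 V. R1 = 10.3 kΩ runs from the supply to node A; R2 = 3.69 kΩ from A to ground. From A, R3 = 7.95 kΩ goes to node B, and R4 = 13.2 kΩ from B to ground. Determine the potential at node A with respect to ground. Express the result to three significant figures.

Node A sees R2 in parallel with the series input of stage 2, R3 + R4 = 21.15 kΩ.
R2 ‖ (R3+R4) = 3.142 kΩ.
So V_A = 11.7 × 0.2337 = 2.735 V.

V_A ≈ 2.73 V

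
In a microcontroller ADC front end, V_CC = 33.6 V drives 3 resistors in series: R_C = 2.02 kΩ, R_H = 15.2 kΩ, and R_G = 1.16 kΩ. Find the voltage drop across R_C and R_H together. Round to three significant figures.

Total series resistance ΣR = 2.02 + 15.2 + 1.16 = 18.38 kΩ.
R_{R_C..R_H} = 2.02 + 15.2 = 17.22 kΩ.
Voltage divider: V = V_CC · (17.22 / 18.38) = 33.6 × 0.9369 = 31.48 V.

V ≈ 31.5 V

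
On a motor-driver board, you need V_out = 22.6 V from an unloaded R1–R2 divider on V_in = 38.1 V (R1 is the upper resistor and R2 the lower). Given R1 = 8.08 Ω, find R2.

R2 ≈ 11.8 Ω

Required fraction k = V_out/V_in = 0.5932.
R2 = R1 · 0.5932/(1 − 0.5932) = 11.78 Ω.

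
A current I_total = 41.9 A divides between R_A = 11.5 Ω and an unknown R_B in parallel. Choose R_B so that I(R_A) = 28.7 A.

In a two-way split, I_A/I_total = R_B/(R_A + R_B).
28.7/41.9 = R_B/(R_A + R_B) → R_B = R_A · (0.6850)/(1 − 0.6850) = 11.5 × 2.174 = 25.00 Ω.

R_B ≈ 25.0 Ω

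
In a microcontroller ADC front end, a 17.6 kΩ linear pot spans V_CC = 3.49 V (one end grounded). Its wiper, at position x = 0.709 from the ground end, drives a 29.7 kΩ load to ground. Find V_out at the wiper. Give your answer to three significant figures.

V_out ≈ 2.20 V

Lower segment x·R_p = 12.48 kΩ; upper segment (1−x)·R_p = 5.122 kΩ.
R_L loads the lower segment: effective lower R = 8.787 kΩ.
Loaded-divider output: V_out = 3.49 × 0.6318 = 2.205 V.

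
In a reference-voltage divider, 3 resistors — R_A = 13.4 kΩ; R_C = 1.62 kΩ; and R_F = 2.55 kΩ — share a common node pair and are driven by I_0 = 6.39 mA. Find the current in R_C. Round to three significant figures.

Total conductance ΣG = 1/13.4 + 1/1.62 + 1/2.55 = 1.084 (units of 1/kΩ).
Current divider: I(R_C) = I_0 · G_k/ΣG = 6.39 × (0.6173/1.084) = 6.39 × 0.5694 = 3.639 mA.

I ≈ 3.64 mA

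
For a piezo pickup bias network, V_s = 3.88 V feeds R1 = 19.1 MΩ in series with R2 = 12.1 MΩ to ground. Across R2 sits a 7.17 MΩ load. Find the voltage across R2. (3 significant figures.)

The load sits in parallel with R2, giving an effective lower resistance R2' = R2·R_L/(R2+R_L) = 4.502 MΩ.
Voltage divider with the loaded lower leg: V_out = 3.88 × 4.502/(19.1 + 4.502) = 3.88 × 0.1908 = 0.7401 V.

V_out ≈ 0.740 V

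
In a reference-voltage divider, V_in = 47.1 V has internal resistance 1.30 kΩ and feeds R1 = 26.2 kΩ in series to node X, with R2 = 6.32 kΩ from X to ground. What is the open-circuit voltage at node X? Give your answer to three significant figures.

R1' = 1.30 + 26.2 = 27.50 kΩ (source resistance + R1).
V_th is the unloaded tap voltage: V_in · R2/(R1'+R2) = 47.1 × 0.1869 = 8.802 V.

V_th ≈ 8.80 V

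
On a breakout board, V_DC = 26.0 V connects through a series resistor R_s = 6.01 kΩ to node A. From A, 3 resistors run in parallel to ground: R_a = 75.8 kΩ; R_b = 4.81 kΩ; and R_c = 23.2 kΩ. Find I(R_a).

Combine the parallel branches: R_p = (1/75.8 + 1/4.81 + 1/23.2)⁻¹ = 3.785 kΩ.
V_A by voltage divider: V_A = 26.0 × 3.785/(6.01 + 3.785) = 10.05 V.
I(R_a) = V_A / R_a = 10.05/75.8 = 0.1325 mA.
(Check via current divider: I_total = 2.654 mA; share G_k/ΣG = 0.04993 → same result.)

I ≈ 0.133 mA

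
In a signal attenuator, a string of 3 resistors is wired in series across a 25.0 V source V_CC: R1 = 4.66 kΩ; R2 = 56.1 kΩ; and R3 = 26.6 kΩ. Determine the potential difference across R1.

V ≈ 1.33 V

Total series resistance ΣR = 4.66 + 56.1 + 26.6 = 87.36 kΩ.
Voltage divider: V = V_CC · (4.660 / 87.36) = 25.0 × 0.05334 = 1.334 V.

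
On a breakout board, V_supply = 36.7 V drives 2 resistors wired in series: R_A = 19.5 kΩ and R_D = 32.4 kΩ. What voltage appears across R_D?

Series total: ΣR = 19.5 + 32.4 = 51.90 kΩ.
Voltage divider: V = V_supply · (32.40 / 51.90) = 36.7 × 0.6243 = 22.91 V.

V ≈ 22.9 V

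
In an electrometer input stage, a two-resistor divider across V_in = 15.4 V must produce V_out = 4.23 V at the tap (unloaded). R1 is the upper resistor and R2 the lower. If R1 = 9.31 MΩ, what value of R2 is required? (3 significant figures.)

The divider ratio is R2/(R1+R2) = 4.23/15.4 = 0.2747.
Rearranging, R2 = R1·k/(1−k) = 9.31 × 0.3787 = 3.526 MΩ.

R2 ≈ 3.53 MΩ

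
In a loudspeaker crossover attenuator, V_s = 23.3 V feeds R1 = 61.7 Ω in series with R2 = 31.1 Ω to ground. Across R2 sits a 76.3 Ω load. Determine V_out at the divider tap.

V_out ≈ 6.14 V

First combine the lower leg with the load: R2 ‖ R_L = 22.09 Ω.
Voltage divider with the loaded lower leg: V_out = 23.3 × 22.09/(61.7 + 22.09) = 23.3 × 0.2637 = 6.144 V.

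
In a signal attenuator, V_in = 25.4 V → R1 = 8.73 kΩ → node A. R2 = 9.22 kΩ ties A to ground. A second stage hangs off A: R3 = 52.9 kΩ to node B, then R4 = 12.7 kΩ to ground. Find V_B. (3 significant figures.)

V_B ≈ 2.36 V

Looking into the second stage from A: R3 + R4 = 65.60 kΩ appears in parallel with R2.
Effective lower resistance at A: R2 ‖ 65.60 = 8.084 kΩ.
So V_A = 25.4 × 0.4808 = 12.21 V.
Then the unloaded second divider: V_B = V_A × R4/(R3+R4) = 12.21 × 0.1936 = 2.364 V.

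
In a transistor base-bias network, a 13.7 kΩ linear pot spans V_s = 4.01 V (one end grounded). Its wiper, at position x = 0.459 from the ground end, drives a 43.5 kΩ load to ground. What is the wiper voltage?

Lower segment x·R_p = 6.288 kΩ; upper segment (1−x)·R_p = 7.412 kΩ.
R_L loads the lower segment: effective lower R = 5.494 kΩ.
Then V_out = V_s · 5.494/(7.412 + 5.494) = 1.707 V.

V_out ≈ 1.71 V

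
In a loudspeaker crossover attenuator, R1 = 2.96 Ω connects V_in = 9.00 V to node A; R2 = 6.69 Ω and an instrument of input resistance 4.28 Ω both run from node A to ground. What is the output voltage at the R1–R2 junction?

V_out ≈ 4.22 V

The load sits in parallel with R2, giving an effective lower resistance R2' = R2·R_L/(R2+R_L) = 2.610 Ω.
Then V_out = V_in · R2'/(R1 + R2') = 9.00 × 2.610/5.570 = 4.217 V.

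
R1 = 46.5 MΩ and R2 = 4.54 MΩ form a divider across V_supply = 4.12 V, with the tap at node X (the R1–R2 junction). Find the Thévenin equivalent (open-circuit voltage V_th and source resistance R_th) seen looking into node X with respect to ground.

V_th ≈ 0.366 V, R_th ≈ 4.14 MΩ

Open-circuit (no load on X): V_th = V_supply · R2/(R1 + R2) = 4.12 × 4.54/(46.50 + 4.54) = 0.3665 V.
With V_supply suppressed (replaced by a short), R_th = R1 ‖ R2 = (46.50 × 4.54)/(46.50 + 4.54) = 4.136 MΩ.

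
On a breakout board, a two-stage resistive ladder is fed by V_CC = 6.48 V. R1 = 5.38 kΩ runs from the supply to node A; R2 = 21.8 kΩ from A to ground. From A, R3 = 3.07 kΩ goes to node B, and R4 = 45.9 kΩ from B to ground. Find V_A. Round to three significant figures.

Node A sees R2 in parallel with the series input of stage 2, R3 + R4 = 48.97 kΩ.
Effective lower resistance at A: R2 ‖ 48.97 = 15.08 kΩ.
So V_A = 6.48 × 0.7371 = 4.776 V.

V_A ≈ 4.78 V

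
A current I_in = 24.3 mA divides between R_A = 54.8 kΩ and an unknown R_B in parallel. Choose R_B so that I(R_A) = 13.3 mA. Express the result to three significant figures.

In a two-way split, I_A/I_in = R_B/(R_A + R_B).
With f = 0.5473, R_B = R_A · f/(1−f) = 54.8 × 1.209 = 66.26 kΩ.

R_B ≈ 66.3 kΩ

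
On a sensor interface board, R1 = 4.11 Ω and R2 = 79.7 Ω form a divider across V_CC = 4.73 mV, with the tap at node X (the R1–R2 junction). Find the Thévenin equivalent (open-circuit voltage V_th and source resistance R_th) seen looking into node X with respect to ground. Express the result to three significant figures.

V_th ≈ 4.50 mV, R_th ≈ 3.91 Ω

V_th is the unloaded tap voltage: V_CC · R2/(R1+R2) = 4.73 × 0.9510 = 4.498 mV.
Zeroing V_CC shorts the top of R1 to ground, so R_th = R1 ‖ R2 = 3.908 Ω.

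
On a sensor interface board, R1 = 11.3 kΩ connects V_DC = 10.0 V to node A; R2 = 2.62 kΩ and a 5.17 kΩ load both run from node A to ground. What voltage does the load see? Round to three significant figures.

The load sits in parallel with R2, giving an effective lower resistance R2' = R2·R_L/(R2+R_L) = 1.739 kΩ.
Then V_out = V_DC · R2'/(R1 + R2') = 10.0 × 1.739/13.04 = 1.334 V.

V_out ≈ 1.33 V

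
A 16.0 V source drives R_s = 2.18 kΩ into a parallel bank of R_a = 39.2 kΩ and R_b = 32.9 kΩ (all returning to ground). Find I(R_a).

Equivalent of the parallel group: R_p = 17.89 kΩ.
V_A by voltage divider: V_A = 16.0 × 17.89/(2.18 + 17.89) = 14.26 V.
I(R_a) = V_A / R_a = 14.26/39.2 = 0.3638 mA.

I ≈ 0.364 mA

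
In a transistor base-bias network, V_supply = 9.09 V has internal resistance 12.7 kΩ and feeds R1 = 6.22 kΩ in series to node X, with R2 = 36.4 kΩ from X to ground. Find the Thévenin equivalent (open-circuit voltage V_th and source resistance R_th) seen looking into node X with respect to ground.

R1' = 12.7 + 6.22 = 18.92 kΩ (source resistance + R1).
V_th is the unloaded tap voltage: V_supply · R2/(R1'+R2) = 9.09 × 0.6580 = 5.981 V.
Looking into X with the source shorted: R_th = R1'·R2/(R1'+R2) = 18.92 × 36.4/55.32 = 12.45 kΩ.

V_th ≈ 5.98 V, R_th ≈ 12.4 kΩ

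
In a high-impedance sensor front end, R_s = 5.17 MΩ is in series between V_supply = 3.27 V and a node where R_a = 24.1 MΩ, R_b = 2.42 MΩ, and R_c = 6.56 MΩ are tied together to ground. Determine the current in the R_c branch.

Parallel bank: R_p = 1/(1/24.1 + 1/2.42 + 1/6.56) = 1.647 MΩ.
Node voltage V_A = V_supply · R_p/(R_s + R_p) = 3.27 × 0.2416 = 0.7900 V.
Branch current I = V_A/R_c = 0.7900/6.56 = 0.1204 µA.
(Equivalently: I_total = 0.4797 µA, then current-divider fraction G_k/ΣG = 0.2511.)

I ≈ 0.120 µA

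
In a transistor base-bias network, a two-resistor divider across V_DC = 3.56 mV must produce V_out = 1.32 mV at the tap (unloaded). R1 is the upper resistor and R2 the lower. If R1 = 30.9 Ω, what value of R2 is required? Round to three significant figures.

Required fraction k = V_out/V_DC = 0.3708.
R2 = R1 · 0.3708/(1 − 0.3708) = 18.21 Ω.

R2 ≈ 18.2 Ω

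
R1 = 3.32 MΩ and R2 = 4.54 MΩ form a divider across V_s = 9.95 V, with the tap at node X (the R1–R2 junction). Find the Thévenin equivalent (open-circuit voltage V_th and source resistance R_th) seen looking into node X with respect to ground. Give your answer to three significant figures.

With X open, the divider is unloaded: V_th = 9.95 × 4.54/7.860 = 5.747 V.
Looking into X with the source shorted: R_th = R1·R2/(R1+R2) = 3.320 × 4.54/7.860 = 1.918 MΩ.

V_th ≈ 5.75 V, R_th ≈ 1.92 MΩ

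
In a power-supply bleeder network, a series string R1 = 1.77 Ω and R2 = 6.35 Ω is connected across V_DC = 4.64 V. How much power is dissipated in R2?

P ≈ 2.07 W

Series current I = V_DC/ΣR = 4.64/8.120 = 0.5714 A.
P(R2) = I²·R2 = (0.5714)² × 6.35 = 2.073 W.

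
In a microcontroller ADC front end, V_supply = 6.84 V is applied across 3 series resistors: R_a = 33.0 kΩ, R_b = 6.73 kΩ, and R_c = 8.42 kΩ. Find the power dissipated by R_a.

ΣR = 48.15 kΩ → I = 6.84/48.15 = 0.1421 mA.
P(R_a) = I²·R_a = (0.1421)² × 33.0 = 0.6659 mW.

P ≈ 0.666 mW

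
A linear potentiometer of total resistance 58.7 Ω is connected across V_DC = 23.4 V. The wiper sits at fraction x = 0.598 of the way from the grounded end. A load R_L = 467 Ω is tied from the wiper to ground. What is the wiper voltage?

Lower segment x·R_p = 35.10 Ω; upper segment (1−x)·R_p = 23.60 Ω.
R_L loads the lower segment: effective lower R = 32.65 Ω.
Then V_out = V_DC · 32.65/(23.60 + 32.65) = 13.58 V.

V_out ≈ 13.6 V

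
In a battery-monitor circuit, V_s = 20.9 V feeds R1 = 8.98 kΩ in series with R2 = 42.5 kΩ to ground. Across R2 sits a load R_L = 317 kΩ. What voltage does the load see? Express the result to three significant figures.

V_out ≈ 16.9 V

The load sits in parallel with R2, giving an effective lower resistance R2' = R2·R_L/(R2+R_L) = 37.48 kΩ.
Now apply the divider: V_out = 20.9 × 0.8067 = 16.86 V.
(Unloaded it would be 17.3 V; the load pulls it down.)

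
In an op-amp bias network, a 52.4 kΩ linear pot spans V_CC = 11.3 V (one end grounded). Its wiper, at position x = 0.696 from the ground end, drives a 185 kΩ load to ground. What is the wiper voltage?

Lower segment x·R_p = 36.47 kΩ; upper segment (1−x)·R_p = 15.93 kΩ.
(x·R_p) ‖ R_L = 30.46 kΩ.
Then V_out = V_CC · 30.46/(15.93 + 30.46) = 7.420 V.

V_out ≈ 7.42 V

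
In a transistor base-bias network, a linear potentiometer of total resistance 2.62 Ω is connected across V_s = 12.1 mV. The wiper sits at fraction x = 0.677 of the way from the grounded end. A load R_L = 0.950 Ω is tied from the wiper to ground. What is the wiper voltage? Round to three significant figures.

Split the track: R_lower = x·R_p = 1.774 Ω, R_upper = (1−x)·R_p = 0.8463 Ω.
Lower segment in parallel with the load: 1.774 ‖ 0.950 = 0.6187 Ω.
Loaded-divider output: V_out = 12.1 × 0.4223 = 5.110 mV.
(Unloaded: V_out = x·V_s = 8.19 mV.)

V_out ≈ 5.11 mV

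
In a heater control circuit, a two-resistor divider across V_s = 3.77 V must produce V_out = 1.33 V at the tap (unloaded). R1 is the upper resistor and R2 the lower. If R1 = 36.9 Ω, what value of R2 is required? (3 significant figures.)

The divider ratio is R2/(R1+R2) = 1.33/3.77 = 0.3528.
R2 = R1 · 0.3528/(1 − 0.3528) = 20.11 Ω.

R2 ≈ 20.1 Ω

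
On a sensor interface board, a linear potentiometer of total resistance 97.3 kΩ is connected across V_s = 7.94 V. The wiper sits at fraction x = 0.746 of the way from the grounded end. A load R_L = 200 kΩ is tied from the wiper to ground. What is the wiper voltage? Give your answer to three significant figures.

V_out ≈ 5.42 V

The pot divides into 24.71 kΩ above the wiper and 72.59 kΩ below.
Lower segment in parallel with the load: 72.59 ‖ 200 = 53.26 kΩ.
Loaded-divider output: V_out = 7.94 × 0.6830 = 5.423 V.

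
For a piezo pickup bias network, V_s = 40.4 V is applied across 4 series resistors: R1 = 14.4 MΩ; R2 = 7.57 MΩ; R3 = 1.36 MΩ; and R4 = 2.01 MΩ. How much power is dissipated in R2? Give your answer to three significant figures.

The common current is I = 40.4/25.34 = 1.594 µA.
P(R2) = I²·R2 = (1.594)² × 7.57 = 19.24 µW.

P ≈ 19.2 µW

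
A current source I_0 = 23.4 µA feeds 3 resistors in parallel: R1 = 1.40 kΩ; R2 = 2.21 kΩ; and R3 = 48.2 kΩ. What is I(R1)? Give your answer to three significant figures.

I ≈ 14.1 µA

ΣG = 1/1.40 + 1/2.21 + 1/48.2 = 1.188.
Current divider: I(R1) = I_0 · G_k/ΣG = 23.4 × (0.7143/1.188) = 23.4 × 0.6015 = 14.07 µA.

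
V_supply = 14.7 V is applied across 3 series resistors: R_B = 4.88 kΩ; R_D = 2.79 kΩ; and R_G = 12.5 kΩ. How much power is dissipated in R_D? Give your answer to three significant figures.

P ≈ 1.48 mW

The common current is I = 14.7/20.17 = 0.7288 mA.
P(R_D) = I²·R_D = (0.7288)² × 2.79 = 1.482 mW.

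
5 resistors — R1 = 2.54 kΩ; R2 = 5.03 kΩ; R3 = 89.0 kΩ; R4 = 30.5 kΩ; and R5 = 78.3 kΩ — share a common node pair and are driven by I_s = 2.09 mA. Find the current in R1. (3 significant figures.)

I ≈ 1.27 mA

ΣG = 1/2.54 + 1/5.03 + 1/89.0 + 1/30.5 + 1/78.3 = 0.6493.
By the current-divider rule, I = I_s · G_k/ΣG = 2.09 × 0.6063 = 1.267 mA.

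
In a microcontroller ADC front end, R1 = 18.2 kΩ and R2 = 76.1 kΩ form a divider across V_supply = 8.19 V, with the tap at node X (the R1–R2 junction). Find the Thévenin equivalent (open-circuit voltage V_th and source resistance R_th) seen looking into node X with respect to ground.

With X open, the divider is unloaded: V_th = 8.19 × 76.1/94.30 = 6.609 V.
Zeroing V_supply shorts the top of R1 to ground, so R_th = R1 ‖ R2 = 14.69 kΩ.

V_th ≈ 6.61 V, R_th ≈ 14.7 kΩ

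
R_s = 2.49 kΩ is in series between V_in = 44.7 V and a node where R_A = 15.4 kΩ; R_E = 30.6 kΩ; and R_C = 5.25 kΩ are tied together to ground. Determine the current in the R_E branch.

Combine the parallel branches: R_p = (1/15.4 + 1/30.6 + 1/5.25)⁻¹ = 3.471 kΩ.
V_A = 44.7 × 3.471/5.961 = 26.03 V.
Branch current I = V_A/R_E = 26.03/30.6 = 0.8506 mA.

I ≈ 0.851 mA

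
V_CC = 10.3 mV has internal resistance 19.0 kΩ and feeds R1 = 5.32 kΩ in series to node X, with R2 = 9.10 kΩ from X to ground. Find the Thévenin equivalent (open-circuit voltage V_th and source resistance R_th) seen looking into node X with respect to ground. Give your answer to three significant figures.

R1' = 19.0 + 5.32 = 24.32 kΩ (source resistance + R1).
With X open, the divider is unloaded: V_th = 10.3 × 9.10/33.42 = 2.805 mV.
Looking into X with the source shorted: R_th = R1'·R2/(R1'+R2) = 24.32 × 9.10/33.42 = 6.622 kΩ.

V_th ≈ 2.80 mV, R_th ≈ 6.62 kΩ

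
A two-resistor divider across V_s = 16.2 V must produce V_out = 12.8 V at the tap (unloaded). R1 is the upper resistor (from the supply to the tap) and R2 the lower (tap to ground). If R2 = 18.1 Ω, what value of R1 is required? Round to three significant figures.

The divider ratio is R2/(R1+R2) = 12.8/16.2 = 0.7901.
R1 = R2·(1/k − 1) = 18.1 × 0.2656 = 4.808 Ω.

R1 ≈ 4.81 Ω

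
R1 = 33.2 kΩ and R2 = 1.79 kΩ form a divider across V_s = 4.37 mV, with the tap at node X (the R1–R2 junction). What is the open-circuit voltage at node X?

V_th ≈ 0.224 mV

Open-circuit (no load on X): V_th = V_s · R2/(R1 + R2) = 4.37 × 1.79/(33.20 + 1.79) = 0.2236 mV.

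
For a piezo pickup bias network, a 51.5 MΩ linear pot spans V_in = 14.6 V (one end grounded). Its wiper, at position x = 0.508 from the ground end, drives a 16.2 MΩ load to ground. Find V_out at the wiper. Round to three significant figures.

V_out ≈ 4.13 V

Split the track: R_lower = x·R_p = 26.16 MΩ, R_upper = (1−x)·R_p = 25.34 MΩ.
(x·R_p) ‖ R_L = 10.00 MΩ.
Loaded-divider output: V_out = 14.6 × 0.2831 = 4.133 V.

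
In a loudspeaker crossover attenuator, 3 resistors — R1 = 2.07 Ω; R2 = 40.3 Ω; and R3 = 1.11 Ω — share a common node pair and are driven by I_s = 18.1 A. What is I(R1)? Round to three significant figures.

I ≈ 6.21 A

Conductances: ΣG = 1/2.07 + 1/40.3 + 1/1.11 = 1.409 (1/Ω).
Current divider: I(R1) = I_s · G_k/ΣG = 18.1 × (0.4831/1.409) = 18.1 × 0.3429 = 6.207 A.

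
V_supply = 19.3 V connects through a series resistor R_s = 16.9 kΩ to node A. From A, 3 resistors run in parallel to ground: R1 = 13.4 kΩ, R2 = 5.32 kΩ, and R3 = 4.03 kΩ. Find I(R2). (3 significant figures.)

Equivalent of the parallel group: R_p = 1.958 kΩ.
Node voltage V_A = V_supply · R_p/(R_s + R_p) = 19.3 × 0.1038 = 2.004 V.
I(R2) = V_A / R2 = 2.004/5.32 = 0.3767 mA.

I ≈ 0.377 mA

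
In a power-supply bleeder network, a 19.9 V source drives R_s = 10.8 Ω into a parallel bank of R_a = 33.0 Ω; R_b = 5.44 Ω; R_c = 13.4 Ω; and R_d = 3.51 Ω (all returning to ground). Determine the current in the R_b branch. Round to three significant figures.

Equivalent of the parallel group: R_p = 1.743 Ω.
V_A by voltage divider: V_A = 19.9 × 1.743/(10.8 + 1.743) = 2.766 V.
I(R_b) = V_A / R_b = 2.766/5.44 = 0.5084 A.

I ≈ 0.508 A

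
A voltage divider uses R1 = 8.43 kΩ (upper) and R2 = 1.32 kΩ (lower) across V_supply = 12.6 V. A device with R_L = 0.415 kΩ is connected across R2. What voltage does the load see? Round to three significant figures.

V_out ≈ 0.455 V

The load sits in parallel with R2, giving an effective lower resistance R2' = R2·R_L/(R2+R_L) = 0.3157 kΩ.
Voltage divider with the loaded lower leg: V_out = 12.6 × 0.3157/(8.43 + 0.3157) = 12.6 × 0.03610 = 0.4549 V.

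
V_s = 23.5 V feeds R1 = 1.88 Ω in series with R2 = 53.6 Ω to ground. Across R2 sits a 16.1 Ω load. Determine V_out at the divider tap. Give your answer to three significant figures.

R2 ‖ R_L = (53.6 × 16.1)/(53.6 + 16.1) = 12.38 Ω.
Then V_out = V_s · R2'/(R1 + R2') = 23.5 × 12.38/14.26 = 20.40 V.

V_out ≈ 20.4 V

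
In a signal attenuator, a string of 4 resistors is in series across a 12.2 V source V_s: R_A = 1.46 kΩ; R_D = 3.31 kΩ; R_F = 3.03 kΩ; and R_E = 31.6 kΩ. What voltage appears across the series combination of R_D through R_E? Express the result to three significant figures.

V ≈ 11.7 V

Series total: ΣR = 1.46 + 3.31 + 3.03 + 31.6 = 39.40 kΩ.
R_{R_D..R_E} = 3.31 + 3.03 + 31.6 = 37.94 kΩ.
By the voltage-divider rule, V = 12.2 × 37.94/39.40 = 11.75 V.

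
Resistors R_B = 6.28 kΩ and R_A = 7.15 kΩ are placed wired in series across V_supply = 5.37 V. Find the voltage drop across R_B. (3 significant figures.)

Series total: ΣR = 6.28 + 7.15 = 13.43 kΩ.
V = V_supply · R/ΣR = 5.37 × 0.4676 = 2.511 V.

V ≈ 2.51 V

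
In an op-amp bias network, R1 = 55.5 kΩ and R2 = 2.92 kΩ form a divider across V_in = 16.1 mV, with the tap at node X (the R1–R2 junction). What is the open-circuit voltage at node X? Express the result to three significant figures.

With X open, the divider is unloaded: V_th = 16.1 × 2.92/58.42 = 0.8047 mV.

V_th ≈ 0.805 mV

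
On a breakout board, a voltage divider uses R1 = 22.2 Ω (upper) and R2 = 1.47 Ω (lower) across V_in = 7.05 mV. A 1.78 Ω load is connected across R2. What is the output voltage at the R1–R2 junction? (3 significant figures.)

First combine the lower leg with the load: R2 ‖ R_L = 0.8051 Ω.
Then V_out = V_in · R2'/(R1 + R2') = 7.05 × 0.8051/23.01 = 0.2467 mV.
(Unloaded it would be 0.438 mV; the load pulls it down.)

V_out ≈ 0.247 mV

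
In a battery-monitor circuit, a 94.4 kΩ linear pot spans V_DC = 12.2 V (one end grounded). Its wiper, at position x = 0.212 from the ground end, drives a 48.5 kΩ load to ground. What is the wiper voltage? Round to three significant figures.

Split the track: R_lower = x·R_p = 20.01 kΩ, R_upper = (1−x)·R_p = 74.39 kΩ.
(x·R_p) ‖ R_L = 14.17 kΩ.
Then V_out = V_DC · 14.17/(74.39 + 14.17) = 1.952 V.
(Unloaded: V_out = x·V_DC = 2.59 V.)

V_out ≈ 1.95 V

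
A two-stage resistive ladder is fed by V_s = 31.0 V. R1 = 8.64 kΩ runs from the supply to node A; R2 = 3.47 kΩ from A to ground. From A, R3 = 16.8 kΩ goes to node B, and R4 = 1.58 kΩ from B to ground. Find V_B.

V_B ≈ 0.673 V

The second stage (R3 + R4 = 18.38 kΩ) loads node A in parallel with R2.
R2 ‖ (R3+R4) = 2.919 kΩ.
So V_A = 31.0 × 0.2525 = 7.828 V.
V_B = V_A × 0.08596 = 0.6729 V.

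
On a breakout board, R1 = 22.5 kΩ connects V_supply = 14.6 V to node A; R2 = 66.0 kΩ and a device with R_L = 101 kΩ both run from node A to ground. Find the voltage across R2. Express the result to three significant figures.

V_out ≈ 9.34 V

R2 ‖ R_L = (66.0 × 101)/(66.0 + 101) = 39.92 kΩ.
Then V_out = V_supply · R2'/(R1 + R2') = 14.6 × 39.92/62.42 = 9.337 V.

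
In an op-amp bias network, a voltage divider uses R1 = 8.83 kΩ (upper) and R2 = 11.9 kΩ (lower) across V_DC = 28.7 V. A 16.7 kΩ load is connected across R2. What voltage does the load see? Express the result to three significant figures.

First combine the lower leg with the load: R2 ‖ R_L = 6.949 kΩ.
Voltage divider with the loaded lower leg: V_out = 28.7 × 6.949/(8.83 + 6.949) = 28.7 × 0.4404 = 12.64 V.

V_out ≈ 12.6 V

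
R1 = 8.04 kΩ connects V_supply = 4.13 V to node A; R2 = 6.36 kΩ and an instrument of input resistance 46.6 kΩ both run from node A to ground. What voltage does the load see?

V_out ≈ 1.69 V

R2 ‖ R_L = (6.36 × 46.6)/(6.36 + 46.6) = 5.596 kΩ.
Voltage divider with the loaded lower leg: V_out = 4.13 × 5.596/(8.04 + 5.596) = 4.13 × 0.4104 = 1.695 V.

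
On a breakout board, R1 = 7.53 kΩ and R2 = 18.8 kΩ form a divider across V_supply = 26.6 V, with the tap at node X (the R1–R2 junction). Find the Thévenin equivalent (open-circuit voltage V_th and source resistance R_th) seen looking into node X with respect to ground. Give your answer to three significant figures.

V_th ≈ 19.0 V, R_th ≈ 5.38 kΩ

With X open, the divider is unloaded: V_th = 26.6 × 18.8/26.33 = 18.99 V.
With V_supply suppressed (replaced by a short), R_th = R1 ‖ R2 = (7.530 × 18.8)/(7.530 + 18.8) = 5.377 kΩ.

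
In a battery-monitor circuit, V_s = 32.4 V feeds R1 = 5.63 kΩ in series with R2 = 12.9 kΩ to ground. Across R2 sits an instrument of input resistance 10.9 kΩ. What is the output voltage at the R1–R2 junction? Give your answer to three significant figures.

V_out ≈ 16.6 V

R2 ‖ R_L = (12.9 × 10.9)/(12.9 + 10.9) = 5.908 kΩ.
Then V_out = V_s · R2'/(R1 + R2') = 32.4 × 5.908/11.54 = 16.59 V.
(Unloaded it would be 22.6 V; the load pulls it down.)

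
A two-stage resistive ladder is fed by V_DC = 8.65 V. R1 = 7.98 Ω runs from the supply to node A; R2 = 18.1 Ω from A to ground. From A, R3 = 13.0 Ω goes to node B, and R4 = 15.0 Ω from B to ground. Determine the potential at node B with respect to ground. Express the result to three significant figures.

V_B ≈ 2.68 V

Looking into the second stage from A: R3 + R4 = 28.00 Ω appears in parallel with R2.
Effective lower resistance at A: R2 ‖ 28.00 = 10.99 Ω.
V_A = 8.65 × 10.99/(7.98 + 10.99) = 5.012 V.
V_B = V_A × 0.5357 = 2.685 V.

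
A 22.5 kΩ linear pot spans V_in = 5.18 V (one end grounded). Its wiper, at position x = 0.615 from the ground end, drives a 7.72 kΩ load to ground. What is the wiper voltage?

V_out ≈ 1.88 V

Split the track: R_lower = x·R_p = 13.84 kΩ, R_upper = (1−x)·R_p = 8.662 kΩ.
R_L loads the lower segment: effective lower R = 4.955 kΩ.
V_out = 5.18 × 4.955/(8.662 + 4.955) = 1.885 V.
(Unloaded: V_out = x·V_in = 3.19 V.)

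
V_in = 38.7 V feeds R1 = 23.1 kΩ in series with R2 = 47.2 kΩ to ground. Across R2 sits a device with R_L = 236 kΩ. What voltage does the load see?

V_out ≈ 24.4 V

R2 ‖ R_L = (47.2 × 236)/(47.2 + 236) = 39.33 kΩ.
Now apply the divider: V_out = 38.7 × 0.6300 = 24.38 V.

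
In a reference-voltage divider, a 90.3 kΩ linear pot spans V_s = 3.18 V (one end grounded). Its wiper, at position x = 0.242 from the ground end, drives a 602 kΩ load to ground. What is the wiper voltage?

V_out ≈ 0.749 V

The pot divides into 68.45 kΩ above the wiper and 21.85 kΩ below.
(x·R_p) ‖ R_L = 21.09 kΩ.
Then V_out = V_s · 21.09/(68.45 + 21.09) = 0.7490 V.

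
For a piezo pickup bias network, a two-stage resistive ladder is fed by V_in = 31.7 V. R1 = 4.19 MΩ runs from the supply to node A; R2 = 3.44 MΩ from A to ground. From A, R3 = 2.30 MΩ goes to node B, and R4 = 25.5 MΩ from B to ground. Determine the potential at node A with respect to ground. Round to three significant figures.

V_A ≈ 13.4 V

Looking into the second stage from A: R3 + R4 = 27.80 MΩ appears in parallel with R2.
Effective lower resistance at A: R2 ‖ 27.80 = 3.061 MΩ.
So V_A = 31.7 × 0.4222 = 13.38 V.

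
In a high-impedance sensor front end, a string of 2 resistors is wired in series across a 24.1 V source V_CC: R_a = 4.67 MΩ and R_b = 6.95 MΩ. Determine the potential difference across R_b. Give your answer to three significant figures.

V ≈ 14.4 V

Series total: ΣR = 4.67 + 6.95 = 11.62 MΩ.
V = V_CC · R/ΣR = 24.1 × 0.5981 = 14.41 V.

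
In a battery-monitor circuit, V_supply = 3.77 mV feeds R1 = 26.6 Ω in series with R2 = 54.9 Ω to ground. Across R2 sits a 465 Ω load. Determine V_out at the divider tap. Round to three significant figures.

R2 ‖ R_L = (54.9 × 465)/(54.9 + 465) = 49.10 Ω.
Now apply the divider: V_out = 3.77 × 0.6486 = 2.445 mV.

V_out ≈ 2.45 mV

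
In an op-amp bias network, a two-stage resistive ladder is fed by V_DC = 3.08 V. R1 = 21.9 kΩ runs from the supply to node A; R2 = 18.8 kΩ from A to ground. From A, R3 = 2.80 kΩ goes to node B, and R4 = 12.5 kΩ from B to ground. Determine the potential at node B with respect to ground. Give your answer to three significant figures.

V_B ≈ 0.700 V

The second stage (R3 + R4 = 15.30 kΩ) loads node A in parallel with R2.
R2 ‖ (R3+R4) = 8.435 kΩ.
V_A = 3.08 × 8.435/(21.9 + 8.435) = 0.8564 V.
Stage 2 is unloaded, so V_B = V_A · R4/(R3+R4) = 0.8564 × 12.5/15.30 = 0.6997 V.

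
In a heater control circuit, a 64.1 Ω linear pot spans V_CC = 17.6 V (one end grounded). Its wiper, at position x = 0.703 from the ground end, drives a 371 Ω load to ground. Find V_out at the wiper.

Lower segment x·R_p = 45.06 Ω; upper segment (1−x)·R_p = 19.04 Ω.
Lower segment in parallel with the load: 45.06 ‖ 371 = 40.18 Ω.
Loaded-divider output: V_out = 17.6 × 0.6785 = 11.94 V.

V_out ≈ 11.9 V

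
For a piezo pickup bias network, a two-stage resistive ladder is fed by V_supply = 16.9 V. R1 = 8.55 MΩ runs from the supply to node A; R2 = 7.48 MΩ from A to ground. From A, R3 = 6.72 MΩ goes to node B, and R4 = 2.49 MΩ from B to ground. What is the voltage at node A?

Node A sees R2 in parallel with the series input of stage 2, R3 + R4 = 9.210 MΩ.
Effective lower resistance at A: R2 ‖ 9.210 = 4.128 MΩ.
V_A = 16.9 × 4.128/(8.55 + 4.128) = 5.502 V.

V_A ≈ 5.50 V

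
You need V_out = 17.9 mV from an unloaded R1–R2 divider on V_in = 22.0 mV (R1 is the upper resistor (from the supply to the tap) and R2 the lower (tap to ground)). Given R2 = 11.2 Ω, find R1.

R1 ≈ 2.57 Ω

The divider ratio is R2/(R1+R2) = 17.9/22.0 = 0.8136.
Rearranging, R1 = R2·(1−k)/k = 11.2 × 0.2291 = 2.565 Ω.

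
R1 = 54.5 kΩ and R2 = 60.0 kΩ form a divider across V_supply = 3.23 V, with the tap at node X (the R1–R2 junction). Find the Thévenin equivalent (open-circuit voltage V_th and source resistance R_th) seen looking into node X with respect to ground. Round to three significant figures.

Open-circuit (no load on X): V_th = V_supply · R2/(R1 + R2) = 3.23 × 60.0/(54.50 + 60.0) = 1.693 V.
Zeroing V_supply shorts the top of R1 to ground, so R_th = R1 ‖ R2 = 28.56 kΩ.

V_th ≈ 1.69 V, R_th ≈ 28.6 kΩ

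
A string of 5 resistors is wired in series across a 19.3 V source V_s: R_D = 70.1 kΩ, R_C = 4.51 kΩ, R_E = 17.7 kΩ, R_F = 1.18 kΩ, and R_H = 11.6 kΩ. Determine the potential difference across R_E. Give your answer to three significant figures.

V ≈ 3.25 V

Series total: ΣR = 70.1 + 4.51 + 17.7 + 1.18 + 11.6 = 105.1 kΩ.
By the voltage-divider rule, V = 19.3 × 17.70/105.1 = 3.251 V.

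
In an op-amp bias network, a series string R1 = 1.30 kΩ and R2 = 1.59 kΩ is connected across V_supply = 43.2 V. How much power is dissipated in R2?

The common current is I = 43.2/2.890 = 14.95 mA.
V(R2) = I·R = 23.77 V; P = V·I = 23.77 × 14.95 = 355.3 mW.

P ≈ 355 mW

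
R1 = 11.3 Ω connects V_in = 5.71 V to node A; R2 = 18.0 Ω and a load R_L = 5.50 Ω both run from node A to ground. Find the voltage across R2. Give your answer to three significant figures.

V_out ≈ 1.55 V

The load sits in parallel with R2, giving an effective lower resistance R2' = R2·R_L/(R2+R_L) = 4.213 Ω.
Then V_out = V_in · R2'/(R1 + R2') = 5.71 × 4.213/15.51 = 1.551 V.
(Unloaded it would be 3.51 V; the load pulls it down.)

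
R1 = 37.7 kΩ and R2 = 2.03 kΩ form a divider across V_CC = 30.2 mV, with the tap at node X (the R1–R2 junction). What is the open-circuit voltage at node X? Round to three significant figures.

V_th ≈ 1.54 mV

With X open, the divider is unloaded: V_th = 30.2 × 2.03/39.73 = 1.543 mV.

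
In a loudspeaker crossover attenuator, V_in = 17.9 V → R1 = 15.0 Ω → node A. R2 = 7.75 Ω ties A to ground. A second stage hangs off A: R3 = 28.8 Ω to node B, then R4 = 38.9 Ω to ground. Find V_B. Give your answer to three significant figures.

V_B ≈ 3.26 V

Node A sees R2 in parallel with the series input of stage 2, R3 + R4 = 67.70 Ω.
Effective lower resistance at A: R2 ‖ 67.70 = 6.954 Ω.
So V_A = 17.9 × 0.3168 = 5.670 V.
V_B = V_A × 0.5746 = 3.258 V.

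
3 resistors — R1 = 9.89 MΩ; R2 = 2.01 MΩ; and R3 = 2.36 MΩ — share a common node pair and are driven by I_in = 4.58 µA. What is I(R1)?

ΣG = 1/9.89 + 1/2.01 + 1/2.36 = 1.022.
R1 takes the fraction G_k/ΣG = 0.1011/1.022 = 0.09890, so I = 4.58 × 0.09890 = 0.4530 µA.

I ≈ 0.453 µA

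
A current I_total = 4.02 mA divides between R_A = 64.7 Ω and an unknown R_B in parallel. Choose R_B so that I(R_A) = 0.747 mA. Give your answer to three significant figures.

R_B ≈ 14.8 Ω

The fraction through R_A equals R_B/(R_A+R_B).
With f = 0.1858, R_B = R_A · f/(1−f) = 64.7 × 0.2282 = 14.77 Ω.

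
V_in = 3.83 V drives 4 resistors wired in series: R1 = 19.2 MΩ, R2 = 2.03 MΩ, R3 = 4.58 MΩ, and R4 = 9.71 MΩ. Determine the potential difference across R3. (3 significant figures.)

Series total: ΣR = 19.2 + 2.03 + 4.58 + 9.71 = 35.52 MΩ.
Voltage divider: V = V_in · (4.580 / 35.52) = 3.83 × 0.1289 = 0.4938 V.

V ≈ 0.494 V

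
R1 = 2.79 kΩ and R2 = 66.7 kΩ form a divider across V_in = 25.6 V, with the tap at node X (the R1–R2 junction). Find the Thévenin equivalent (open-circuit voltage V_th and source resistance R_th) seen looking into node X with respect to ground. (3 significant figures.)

V_th ≈ 24.6 V, R_th ≈ 2.68 kΩ

Open-circuit (no load on X): V_th = V_in · R2/(R1 + R2) = 25.6 × 66.7/(2.790 + 66.7) = 24.57 V.
Looking into X with the source shorted: R_th = R1·R2/(R1+R2) = 2.790 × 66.7/69.49 = 2.678 kΩ.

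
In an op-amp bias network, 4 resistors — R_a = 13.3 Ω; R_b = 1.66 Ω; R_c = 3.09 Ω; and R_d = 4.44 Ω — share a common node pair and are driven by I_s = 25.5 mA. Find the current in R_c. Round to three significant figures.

I ≈ 6.73 mA

Conductances: ΣG = 1/13.3 + 1/1.66 + 1/3.09 + 1/4.44 = 1.226 (1/Ω).
Current divider: I(R_c) = I_s · G_k/ΣG = 25.5 × (0.3236/1.226) = 25.5 × 0.2639 = 6.729 mA.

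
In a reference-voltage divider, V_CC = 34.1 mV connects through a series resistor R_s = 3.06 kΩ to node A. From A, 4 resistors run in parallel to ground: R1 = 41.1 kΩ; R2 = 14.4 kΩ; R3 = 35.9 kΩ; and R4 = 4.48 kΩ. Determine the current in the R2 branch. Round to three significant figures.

I ≈ 1.15 µA

Combine the parallel branches: R_p = (1/41.1 + 1/14.4 + 1/35.9 + 1/4.48)⁻¹ = 2.900 kΩ.
V_A by voltage divider: V_A = 34.1 × 2.900/(3.06 + 2.900) = 16.59 mV.
I(R2) = V_A / R2 = 16.59/14.4 = 1.152 µA.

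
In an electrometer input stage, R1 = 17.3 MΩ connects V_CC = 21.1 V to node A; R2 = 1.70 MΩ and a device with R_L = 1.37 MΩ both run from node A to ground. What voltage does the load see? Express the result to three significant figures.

V_out ≈ 0.886 V

The load sits in parallel with R2, giving an effective lower resistance R2' = R2·R_L/(R2+R_L) = 0.7586 MΩ.
Now apply the divider: V_out = 21.1 × 0.04201 = 0.8864 V.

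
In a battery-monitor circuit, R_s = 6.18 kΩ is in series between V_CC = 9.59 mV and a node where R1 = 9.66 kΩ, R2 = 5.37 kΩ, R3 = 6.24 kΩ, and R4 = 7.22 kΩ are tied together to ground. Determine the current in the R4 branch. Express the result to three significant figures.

I ≈ 0.286 µA

Combine the parallel branches: R_p = (1/9.66 + 1/5.37 + 1/6.24 + 1/7.22)⁻¹ = 1.699 kΩ.
V_A = 9.59 × 1.699/7.879 = 2.068 mV.
I(R4) = V_A / R4 = 2.068/7.22 = 0.2865 µA.
(Check via current divider: I_total = 1.217 µA; share G_k/ΣG = 0.2354 → same result.)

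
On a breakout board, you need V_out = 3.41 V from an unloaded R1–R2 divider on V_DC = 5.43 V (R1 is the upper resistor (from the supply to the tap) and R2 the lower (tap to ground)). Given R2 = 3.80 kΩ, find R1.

R1 ≈ 2.25 kΩ

Required fraction k = V_out/V_DC = 0.6280.
Rearranging, R1 = R2·(1−k)/k = 3.80 × 0.5924 = 2.251 kΩ.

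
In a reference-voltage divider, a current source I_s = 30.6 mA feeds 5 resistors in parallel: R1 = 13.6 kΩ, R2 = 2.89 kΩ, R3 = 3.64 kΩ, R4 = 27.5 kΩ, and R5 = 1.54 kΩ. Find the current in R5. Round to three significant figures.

I ≈ 14.4 mA

ΣG = 1/13.6 + 1/2.89 + 1/3.64 + 1/27.5 + 1/1.54 = 1.380.
By the current-divider rule, I = I_s · G_k/ΣG = 30.6 × 0.4705 = 14.40 mA.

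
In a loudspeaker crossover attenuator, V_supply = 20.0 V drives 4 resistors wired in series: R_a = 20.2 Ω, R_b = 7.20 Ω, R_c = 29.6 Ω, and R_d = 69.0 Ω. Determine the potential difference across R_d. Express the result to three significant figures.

V ≈ 11.0 V

Total series resistance ΣR = 20.2 + 7.20 + 29.6 + 69.0 = 126.0 Ω.
By the voltage-divider rule, V = 20.0 × 69.00/126.0 = 10.95 V.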